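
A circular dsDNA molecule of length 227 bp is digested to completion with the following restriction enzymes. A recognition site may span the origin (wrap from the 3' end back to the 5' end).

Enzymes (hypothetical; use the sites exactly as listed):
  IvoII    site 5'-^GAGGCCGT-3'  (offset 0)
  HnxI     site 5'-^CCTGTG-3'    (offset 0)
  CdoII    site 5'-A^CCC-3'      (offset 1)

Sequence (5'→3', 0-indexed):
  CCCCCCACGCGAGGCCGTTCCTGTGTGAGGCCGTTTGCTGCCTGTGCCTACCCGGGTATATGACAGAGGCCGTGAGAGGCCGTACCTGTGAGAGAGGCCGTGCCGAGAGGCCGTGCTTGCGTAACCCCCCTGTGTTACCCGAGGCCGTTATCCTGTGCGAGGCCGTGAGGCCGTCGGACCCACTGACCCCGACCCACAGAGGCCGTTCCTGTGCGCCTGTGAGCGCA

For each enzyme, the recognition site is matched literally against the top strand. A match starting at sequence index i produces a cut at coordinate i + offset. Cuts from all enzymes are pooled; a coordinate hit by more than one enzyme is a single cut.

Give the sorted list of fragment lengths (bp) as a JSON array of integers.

[3,4,6,6,7,7,8,8,8,9,9,9,9,9,10,10,10,11,12,12,13,14,15,18]

Site scan:
  IvoII (GAGGCCGT, off=0): starts [10, 26, 65, 75, 93, 106, 140, 158, 166, 198] → cuts [10, 26, 65, 75, 93, 106, 140, 158, 166, 198]
  HnxI (CCTGTG, off=0): starts [19, 40, 84, 128, 151, 207, 215] → cuts [19, 40, 84, 128, 151, 207, 215]
  CdoII (ACCC, off=1): starts [49, 123, 136, 177, 185, 191, 226] → cuts [0, 50, 124, 137, 178, 186, 192]

All cut coordinates (distinct, sorted): [0, 10, 19, 26, 40, 50, 65, 75, 84, 93, 106, 124, 128, 137, 140, 151, 158, 166, 178, 186, 192, 198, 207, 215]

Fragment lengths:
  0→10: 10 bp
  10→19: 9 bp
  19→26: 7 bp
  26→40: 14 bp
  40→50: 10 bp
  50→65: 15 bp
  65→75: 10 bp
  75→84: 9 bp
  84→93: 9 bp
  93→106: 13 bp
  106→124: 18 bp
  124→128: 4 bp
  128→137: 9 bp
  137→140: 3 bp
  140→151: 11 bp
  151→158: 7 bp
  158→166: 8 bp
  166→178: 12 bp
  178→186: 8 bp
  186→192: 6 bp
  192→198: 6 bp
  198→207: 9 bp
  207→215: 8 bp
  215→0 (wrap): 227-215+0 = 12 bp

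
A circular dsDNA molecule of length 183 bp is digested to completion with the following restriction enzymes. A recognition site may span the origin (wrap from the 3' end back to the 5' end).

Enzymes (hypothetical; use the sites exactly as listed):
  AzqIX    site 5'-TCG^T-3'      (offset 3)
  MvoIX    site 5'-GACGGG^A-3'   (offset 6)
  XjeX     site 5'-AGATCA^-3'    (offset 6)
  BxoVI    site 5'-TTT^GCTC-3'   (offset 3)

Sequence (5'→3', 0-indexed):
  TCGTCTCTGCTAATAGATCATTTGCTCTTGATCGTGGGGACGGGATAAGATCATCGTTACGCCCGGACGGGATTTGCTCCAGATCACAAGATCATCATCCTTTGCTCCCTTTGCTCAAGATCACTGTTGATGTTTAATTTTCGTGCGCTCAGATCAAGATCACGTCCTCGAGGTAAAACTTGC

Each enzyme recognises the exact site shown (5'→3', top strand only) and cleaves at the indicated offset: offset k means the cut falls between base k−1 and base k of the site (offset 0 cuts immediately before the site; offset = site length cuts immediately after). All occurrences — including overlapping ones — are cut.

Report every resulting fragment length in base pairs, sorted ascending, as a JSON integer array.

Site scan:
  AzqIX TCGT/3: at [0, 31, 53, 140] ⇒ [3, 34, 56, 143]
  MvoIX GACGGGA/6: at [38, 65] ⇒ [44, 71]
  XjeX AGATCA/6: at [14, 47, 80, 88, 117, 150, 156] ⇒ [20, 53, 86, 94, 123, 156, 162]
  BxoVI TTTGCTC/3: at [20, 72, 100, 109] ⇒ [23, 75, 103, 112]

All cut coordinates (distinct, sorted): [3, 20, 23, 34, 44, 53, 56, 71, 75, 86, 94, 103, 112, 123, 143, 156, 162]

Fragments:
  3→20: 17 bp
  20→23: 3 bp
  23→34: 11 bp
  34→44: 10 bp
  44→53: 9 bp
  53→56: 3 bp
  56→71: 15 bp
  71→75: 4 bp
  75→86: 11 bp
  86→94: 8 bp
  94→103: 9 bp
  103→112: 9 bp
  112→123: 11 bp
  123→143: 20 bp
  143→156: 13 bp
  156→162: 6 bp
  162→3 (wrap): 183-162+3 = 24 bp

[3,3,4,6,8,9,9,9,10,11,11,11,13,15,17,20,24]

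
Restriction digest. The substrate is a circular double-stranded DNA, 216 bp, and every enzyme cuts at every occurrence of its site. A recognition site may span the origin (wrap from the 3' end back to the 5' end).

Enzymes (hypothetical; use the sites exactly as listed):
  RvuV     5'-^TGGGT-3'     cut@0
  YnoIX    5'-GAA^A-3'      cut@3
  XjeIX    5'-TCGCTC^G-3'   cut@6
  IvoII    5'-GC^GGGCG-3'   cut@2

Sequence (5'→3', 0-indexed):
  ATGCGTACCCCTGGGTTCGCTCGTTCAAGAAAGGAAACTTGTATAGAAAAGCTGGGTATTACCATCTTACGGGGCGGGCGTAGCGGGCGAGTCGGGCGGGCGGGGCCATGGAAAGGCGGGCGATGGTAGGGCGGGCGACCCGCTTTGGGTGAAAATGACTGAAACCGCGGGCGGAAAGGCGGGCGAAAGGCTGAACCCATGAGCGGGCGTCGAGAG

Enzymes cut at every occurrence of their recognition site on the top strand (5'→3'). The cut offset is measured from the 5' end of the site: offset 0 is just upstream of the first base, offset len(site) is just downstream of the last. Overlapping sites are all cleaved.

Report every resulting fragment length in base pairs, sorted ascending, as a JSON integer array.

[4,4,4,5,5,7,8,8,9,9,10,11,12,13,13,15,16,17,23,23]

Site scan:
  RvuV TGGGT/0: at [11, 52, 145] ⇒ [11, 52, 145]
  YnoIX GAAA/3: at [28, 33, 45, 110, 150, 160, 173, 184] ⇒ [31, 36, 48, 113, 153, 163, 176, 187]
  XjeIX TCGCTCG/6: at [16] ⇒ [22]
  IvoII GCGGGCG/2: at [73, 82, 95, 115, 130, 166, 178, 202] ⇒ [75, 84, 97, 117, 132, 168, 180, 204]

Pooled cuts: [11, 22, 31, 36, 48, 52, 75, 84, 97, 113, 117, 132, 145, 153, 163, 168, 176, 180, 187, 204]

Fragment lengths:
  11→22: 11 bp
  22→31: 9 bp
  31→36: 5 bp
  36→48: 12 bp
  48→52: 4 bp
  52→75: 23 bp
  75→84: 9 bp
  84→97: 13 bp
  97→113: 16 bp
  113→117: 4 bp
  117→132: 15 bp
  132→145: 13 bp
  145→153: 8 bp
  153→163: 10 bp
  163→168: 5 bp
  168→176: 8 bp
  176→180: 4 bp
  180→187: 7 bp
  187→204: 17 bp
  204→11 (wrap): 216-204+11 = 23 bp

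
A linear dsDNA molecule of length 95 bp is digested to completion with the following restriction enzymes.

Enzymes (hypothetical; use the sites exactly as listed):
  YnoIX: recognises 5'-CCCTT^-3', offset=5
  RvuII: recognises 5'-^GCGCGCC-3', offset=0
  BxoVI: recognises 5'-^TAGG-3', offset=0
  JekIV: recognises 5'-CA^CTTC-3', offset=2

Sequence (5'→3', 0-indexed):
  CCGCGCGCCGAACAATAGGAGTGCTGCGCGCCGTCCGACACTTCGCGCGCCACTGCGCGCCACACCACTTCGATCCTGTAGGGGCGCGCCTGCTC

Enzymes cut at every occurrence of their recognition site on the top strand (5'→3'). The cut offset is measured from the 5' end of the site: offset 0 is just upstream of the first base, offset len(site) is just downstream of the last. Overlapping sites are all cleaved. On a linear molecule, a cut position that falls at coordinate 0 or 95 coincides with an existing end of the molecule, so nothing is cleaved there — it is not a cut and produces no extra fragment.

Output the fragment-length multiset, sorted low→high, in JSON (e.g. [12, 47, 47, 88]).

Scan for sites:
  YnoIX (CCCTT, off=5): no sites
  RvuII (GCGCGCC, off=0): starts [2, 25, 44, 54, 83] → cuts [2, 25, 44, 54, 83]
  BxoVI (TAGG, off=0): starts [15, 78] → cuts [15, 78]
  JekIV (CACTTC, off=2): starts [38, 65] → cuts [40, 67]

Pooled cuts: [2, 15, 25, 40, 44, 54, 67, 78, 83]

Fragments:
  [0,2): 2 bp
  [2,15): 13 bp
  [15,25): 10 bp
  [25,40): 15 bp
  [40,44): 4 bp
  [44,54): 10 bp
  [54,67): 13 bp
  [67,78): 11 bp
  [78,83): 5 bp
  [83,95): 12 bp

[2,4,5,10,10,11,12,13,13,15]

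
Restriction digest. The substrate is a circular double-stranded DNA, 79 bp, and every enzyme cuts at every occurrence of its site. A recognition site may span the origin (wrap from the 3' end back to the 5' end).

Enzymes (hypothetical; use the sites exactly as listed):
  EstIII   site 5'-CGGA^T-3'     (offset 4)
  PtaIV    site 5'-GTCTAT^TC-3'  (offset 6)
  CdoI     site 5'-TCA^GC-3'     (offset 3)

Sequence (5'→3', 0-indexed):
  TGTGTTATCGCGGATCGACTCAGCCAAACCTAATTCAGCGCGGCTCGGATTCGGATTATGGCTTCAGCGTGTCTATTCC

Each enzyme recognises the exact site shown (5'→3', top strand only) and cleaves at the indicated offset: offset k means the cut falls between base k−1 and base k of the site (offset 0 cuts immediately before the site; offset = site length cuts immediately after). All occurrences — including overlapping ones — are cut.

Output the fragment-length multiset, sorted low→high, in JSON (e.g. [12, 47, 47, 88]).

[6,8,10,11,12,15,17]

Per-enzyme occurrences:
  EstIII CGGAT/4: at [10, 45, 51] ⇒ [14, 49, 55]
  PtaIV GTCTATTC/6: at [70] ⇒ [76]
  CdoI TCAGC/3: at [19, 34, 63] ⇒ [22, 37, 66]

All cut coordinates (distinct, sorted): [14, 22, 37, 49, 55, 66, 76]

Fragments:
  14→22: 8 bp
  22→37: 15 bp
  37→49: 12 bp
  49→55: 6 bp
  55→66: 11 bp
  66→76: 10 bp
  76→14 (wrap): 79-76+14 = 17 bp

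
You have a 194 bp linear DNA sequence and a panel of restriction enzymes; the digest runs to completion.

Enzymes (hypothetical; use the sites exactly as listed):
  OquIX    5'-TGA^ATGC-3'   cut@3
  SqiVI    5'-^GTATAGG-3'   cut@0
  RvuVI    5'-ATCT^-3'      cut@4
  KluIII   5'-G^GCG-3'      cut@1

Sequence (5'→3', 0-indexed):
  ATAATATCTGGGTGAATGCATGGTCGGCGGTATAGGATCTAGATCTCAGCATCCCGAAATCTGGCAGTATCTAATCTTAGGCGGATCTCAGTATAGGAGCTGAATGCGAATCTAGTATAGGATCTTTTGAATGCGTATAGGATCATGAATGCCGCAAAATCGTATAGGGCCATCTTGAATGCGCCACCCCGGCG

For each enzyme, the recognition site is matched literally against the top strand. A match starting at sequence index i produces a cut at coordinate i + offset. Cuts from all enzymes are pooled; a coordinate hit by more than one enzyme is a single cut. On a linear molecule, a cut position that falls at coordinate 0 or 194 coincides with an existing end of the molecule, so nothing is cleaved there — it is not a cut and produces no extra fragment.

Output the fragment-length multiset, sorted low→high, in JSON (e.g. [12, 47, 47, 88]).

[1,2,3,3,3,3,4,5,5,6,6,8,9,10,10,11,11,11,13,13,13,14,14,16]

Site scan:
  OquIX TGAATGC/3: at [12, 100, 127, 145, 175] ⇒ [15, 103, 130, 148, 178]
  SqiVI GTATAGG/0: at [29, 90, 114, 134, 161] ⇒ [29, 90, 114, 134, 161]
  RvuVI ATCT/4: at [5, 36, 42, 58, 68, 73, 84, 109, 121, 171] ⇒ [9, 40, 46, 62, 72, 77, 88, 113, 125, 175]
  KluIII GGCG/1: at [25, 79, 190] ⇒ [26, 80, 191]

Pooled cuts: [9, 15, 26, 29, 40, 46, 62, 72, 77, 80, 88, 90, 103, 113, 114, 125, 130, 134, 148, 161, 175, 178, 191]

Fragments:
  [0,9): 9 bp
  [9,15): 6 bp
  [15,26): 11 bp
  [26,29): 3 bp
  [29,40): 11 bp
  [40,46): 6 bp
  [46,62): 16 bp
  [62,72): 10 bp
  [72,77): 5 bp
  [77,80): 3 bp
  [80,88): 8 bp
  [88,90): 2 bp
  [90,103): 13 bp
  [103,113): 10 bp
  [113,114): 1 bp
  [114,125): 11 bp
  [125,130): 5 bp
  [130,134): 4 bp
  [134,148): 14 bp
  [148,161): 13 bp
  [161,175): 14 bp
  [175,178): 3 bp
  [178,191): 13 bp
  [191,194): 3 bp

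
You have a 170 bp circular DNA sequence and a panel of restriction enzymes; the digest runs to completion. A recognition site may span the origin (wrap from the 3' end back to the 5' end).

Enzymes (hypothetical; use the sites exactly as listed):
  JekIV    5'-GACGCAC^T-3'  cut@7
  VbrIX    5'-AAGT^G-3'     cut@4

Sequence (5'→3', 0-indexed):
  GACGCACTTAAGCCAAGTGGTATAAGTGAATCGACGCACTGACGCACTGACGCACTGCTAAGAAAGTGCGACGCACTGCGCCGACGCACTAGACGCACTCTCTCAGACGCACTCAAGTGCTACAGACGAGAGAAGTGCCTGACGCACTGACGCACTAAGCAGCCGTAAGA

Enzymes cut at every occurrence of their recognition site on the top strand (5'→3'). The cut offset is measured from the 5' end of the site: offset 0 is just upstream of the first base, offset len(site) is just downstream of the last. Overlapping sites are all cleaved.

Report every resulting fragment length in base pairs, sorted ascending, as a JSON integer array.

Scan for sites:
  JekIV (GACGCACT, off=7): starts [0, 32, 40, 48, 69, 82, 91, 105, 140, 148] → cuts [7, 39, 47, 55, 76, 89, 98, 112, 147, 155]
  VbrIX (AAGTG, off=4): starts [14, 23, 63, 114, 132] → cuts [18, 27, 67, 118, 136]

All cut coordinates (distinct, sorted): [7, 18, 27, 39, 47, 55, 67, 76, 89, 98, 112, 118, 136, 147, 155]

Fragment lengths:
  7→18: 11 bp
  18→27: 9 bp
  27→39: 12 bp
  39→47: 8 bp
  47→55: 8 bp
  55→67: 12 bp
  67→76: 9 bp
  76→89: 13 bp
  89→98: 9 bp
  98→112: 14 bp
  112→118: 6 bp
  118→136: 18 bp
  136→147: 11 bp
  147→155: 8 bp
  155→7 (wrap): 170-155+7 = 22 bp

[6,8,8,8,9,9,9,11,11,12,12,13,14,18,22]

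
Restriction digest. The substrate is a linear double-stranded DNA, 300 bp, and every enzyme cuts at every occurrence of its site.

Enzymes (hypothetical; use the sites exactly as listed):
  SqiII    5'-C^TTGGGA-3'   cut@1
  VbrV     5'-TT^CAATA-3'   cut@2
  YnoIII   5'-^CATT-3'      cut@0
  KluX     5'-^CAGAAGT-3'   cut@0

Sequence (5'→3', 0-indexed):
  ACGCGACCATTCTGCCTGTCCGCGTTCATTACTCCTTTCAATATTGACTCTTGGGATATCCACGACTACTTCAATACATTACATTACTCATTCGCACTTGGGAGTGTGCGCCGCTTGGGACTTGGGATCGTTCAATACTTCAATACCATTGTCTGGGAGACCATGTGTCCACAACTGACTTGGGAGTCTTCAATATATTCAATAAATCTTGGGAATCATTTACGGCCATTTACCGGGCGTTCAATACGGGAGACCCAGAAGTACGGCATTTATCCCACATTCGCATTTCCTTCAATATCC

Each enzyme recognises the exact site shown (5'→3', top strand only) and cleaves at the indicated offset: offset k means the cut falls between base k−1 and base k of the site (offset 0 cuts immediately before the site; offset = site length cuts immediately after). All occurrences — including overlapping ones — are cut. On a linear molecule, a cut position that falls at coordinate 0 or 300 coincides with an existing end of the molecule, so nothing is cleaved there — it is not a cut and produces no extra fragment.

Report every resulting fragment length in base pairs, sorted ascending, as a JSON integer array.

Per-enzyme occurrences:
  SqiII CTTGGGA/1: at [49, 96, 113, 120, 178, 207] ⇒ [50, 97, 114, 121, 179, 208]
  VbrV TTCAATA/2: at [36, 69, 130, 138, 188, 197, 239, 290] ⇒ [38, 71, 132, 140, 190, 199, 241, 292]
  YnoIII CATT/0: at [7, 26, 76, 81, 88, 146, 216, 226, 266, 277, 283] ⇒ [7, 26, 76, 81, 88, 146, 216, 226, 266, 277, 283]
  KluX CAGAAGT/0: at [255] ⇒ [255]

All cut coordinates (distinct, sorted): [7, 26, 38, 50, 71, 76, 81, 88, 97, 114, 121, 132, 140, 146, 179, 190, 199, 208, 216, 226, 241, 255, 266, 277, 283, 292]

Fragment lengths:
  [0,7): 7 bp
  [7,26): 19 bp
  [26,38): 12 bp
  [38,50): 12 bp
  [50,71): 21 bp
  [71,76): 5 bp
  [76,81): 5 bp
  [81,88): 7 bp
  [88,97): 9 bp
  [97,114): 17 bp
  [114,121): 7 bp
  [121,132): 11 bp
  [132,140): 8 bp
  [140,146): 6 bp
  [146,179): 33 bp
  [179,190): 11 bp
  [190,199): 9 bp
  [199,208): 9 bp
  [208,216): 8 bp
  [216,226): 10 bp
  [226,241): 15 bp
  [241,255): 14 bp
  [255,266): 11 bp
  [266,277): 11 bp
  [277,283): 6 bp
  [283,292): 9 bp
  [292,300): 8 bp

[5,5,6,6,7,7,7,8,8,8,9,9,9,9,10,11,11,11,11,12,12,14,15,17,19,21,33]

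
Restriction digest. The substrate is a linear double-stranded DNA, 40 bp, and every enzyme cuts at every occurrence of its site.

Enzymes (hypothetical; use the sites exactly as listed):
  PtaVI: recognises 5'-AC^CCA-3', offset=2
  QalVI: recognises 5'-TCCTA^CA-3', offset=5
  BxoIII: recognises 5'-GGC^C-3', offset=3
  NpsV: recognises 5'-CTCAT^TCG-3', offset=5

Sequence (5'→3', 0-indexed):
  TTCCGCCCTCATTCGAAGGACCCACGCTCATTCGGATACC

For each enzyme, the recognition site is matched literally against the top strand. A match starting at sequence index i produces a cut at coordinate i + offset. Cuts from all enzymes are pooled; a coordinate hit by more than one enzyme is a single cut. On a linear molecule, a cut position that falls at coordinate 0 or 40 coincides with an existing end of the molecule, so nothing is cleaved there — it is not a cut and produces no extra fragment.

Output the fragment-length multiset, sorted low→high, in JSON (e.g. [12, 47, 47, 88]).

Site scan:
  PtaVI (ACCCA, off=2): starts [19] → cuts [21]
  QalVI (TCCTACA, off=5): no sites
  BxoIII (GGCC, off=3): no sites
  NpsV (CTCATTCG, off=5): starts [7, 26] → cuts [12, 31]

All cut coordinates (distinct, sorted): [12, 21, 31]

Fragments:
  [0,12): 12 bp
  [12,21): 9 bp
  [21,31): 10 bp
  [31,40): 9 bp

[9,9,10,12]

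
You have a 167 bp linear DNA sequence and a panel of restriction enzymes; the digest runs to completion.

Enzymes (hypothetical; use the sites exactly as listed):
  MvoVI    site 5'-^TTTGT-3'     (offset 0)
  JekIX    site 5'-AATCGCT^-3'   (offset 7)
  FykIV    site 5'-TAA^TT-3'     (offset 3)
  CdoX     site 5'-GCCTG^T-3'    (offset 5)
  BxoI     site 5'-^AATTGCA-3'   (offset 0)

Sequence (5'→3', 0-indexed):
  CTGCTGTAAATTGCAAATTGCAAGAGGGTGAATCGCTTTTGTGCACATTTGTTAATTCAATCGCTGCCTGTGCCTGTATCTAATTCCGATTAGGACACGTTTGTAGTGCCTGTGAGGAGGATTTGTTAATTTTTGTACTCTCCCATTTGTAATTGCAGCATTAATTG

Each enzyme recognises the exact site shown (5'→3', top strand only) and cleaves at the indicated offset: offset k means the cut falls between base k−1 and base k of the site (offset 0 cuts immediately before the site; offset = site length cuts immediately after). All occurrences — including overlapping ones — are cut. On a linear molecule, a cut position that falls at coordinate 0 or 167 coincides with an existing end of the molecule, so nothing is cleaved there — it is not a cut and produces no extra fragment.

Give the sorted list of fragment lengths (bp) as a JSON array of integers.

[2,2,3,5,5,6,7,7,8,8,8,9,10,10,12,13,14,16,22]

Site scan:
  MvoVI TTTGT/0: at [37, 47, 99, 121, 131, 145] ⇒ [37, 47, 99, 121, 131, 145]
  JekIX AATCGCT/7: at [30, 58] ⇒ [37, 65]
  FykIV TAATT/3: at [52, 80, 126, 149, 161] ⇒ [55, 83, 129, 152, 164]
  CdoX GCCTGT/5: at [65, 71, 107] ⇒ [70, 76, 112]
  BxoI AATTGCA/0: at [8, 15, 150] ⇒ [8, 15, 150]

All cut coordinates (distinct, sorted): [8, 15, 37, 47, 55, 65, 70, 76, 83, 99, 112, 121, 129, 131, 145, 150, 152, 164]

Fragment lengths:
  [0,8): 8 bp
  [8,15): 7 bp
  [15,37): 22 bp
  [37,47): 10 bp
  [47,55): 8 bp
  [55,65): 10 bp
  [65,70): 5 bp
  [70,76): 6 bp
  [76,83): 7 bp
  [83,99): 16 bp
  [99,112): 13 bp
  [112,121): 9 bp
  [121,129): 8 bp
  [129,131): 2 bp
  [131,145): 14 bp
  [145,150): 5 bp
  [150,152): 2 bp
  [152,164): 12 bp
  [164,167): 3 bp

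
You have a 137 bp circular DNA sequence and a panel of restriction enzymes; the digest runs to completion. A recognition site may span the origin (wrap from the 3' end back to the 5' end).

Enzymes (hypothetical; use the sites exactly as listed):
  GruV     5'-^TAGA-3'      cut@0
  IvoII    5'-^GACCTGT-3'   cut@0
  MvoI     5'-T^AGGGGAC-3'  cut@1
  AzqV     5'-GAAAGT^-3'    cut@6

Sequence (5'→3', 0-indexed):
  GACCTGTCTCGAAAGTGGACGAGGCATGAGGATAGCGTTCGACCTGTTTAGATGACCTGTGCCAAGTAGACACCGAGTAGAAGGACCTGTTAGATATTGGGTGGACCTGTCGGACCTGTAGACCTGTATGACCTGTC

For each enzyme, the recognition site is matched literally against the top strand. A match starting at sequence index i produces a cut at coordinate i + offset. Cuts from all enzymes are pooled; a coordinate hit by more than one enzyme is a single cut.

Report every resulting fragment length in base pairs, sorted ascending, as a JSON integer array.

Site scan:
  GruV TAGA/0: at [48, 66, 77, 90, 118] ⇒ [48, 66, 77, 90, 118]
  IvoII GACCTGT/0: at [0, 40, 53, 83, 103, 112, 120, 129] ⇒ [0, 40, 53, 83, 103, 112, 120, 129]
  MvoI (TAGGGGAC, off=1): no sites
  AzqV GAAAGT/6: at [10] ⇒ [16]

Pooled cuts: [0, 16, 40, 48, 53, 66, 77, 83, 90, 103, 112, 118, 120, 129]

Fragment lengths:
  0→16: 16 bp
  16→40: 24 bp
  40→48: 8 bp
  48→53: 5 bp
  53→66: 13 bp
  66→77: 11 bp
  77→83: 6 bp
  83→90: 7 bp
  90→103: 13 bp
  103→112: 9 bp
  112→118: 6 bp
  118→120: 2 bp
  120→129: 9 bp
  129→0 (wrap): 137-129+0 = 8 bp

[2,5,6,6,7,8,8,9,9,11,13,13,16,24]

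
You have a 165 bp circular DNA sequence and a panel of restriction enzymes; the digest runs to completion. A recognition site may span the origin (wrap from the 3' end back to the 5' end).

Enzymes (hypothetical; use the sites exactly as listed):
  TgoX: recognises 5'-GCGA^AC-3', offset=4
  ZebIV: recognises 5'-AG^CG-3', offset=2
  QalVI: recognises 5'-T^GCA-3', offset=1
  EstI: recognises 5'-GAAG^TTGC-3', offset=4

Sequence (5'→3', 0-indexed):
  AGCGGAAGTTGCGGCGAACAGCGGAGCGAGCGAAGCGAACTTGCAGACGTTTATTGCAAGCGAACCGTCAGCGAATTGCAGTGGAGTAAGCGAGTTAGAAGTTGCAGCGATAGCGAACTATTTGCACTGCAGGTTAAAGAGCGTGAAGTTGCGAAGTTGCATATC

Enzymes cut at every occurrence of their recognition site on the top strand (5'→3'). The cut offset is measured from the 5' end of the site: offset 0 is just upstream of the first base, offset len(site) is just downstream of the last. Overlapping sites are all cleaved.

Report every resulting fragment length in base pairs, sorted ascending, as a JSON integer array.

Site scan:
  TgoX GCGAAC/4: at [13, 34, 59, 112] ⇒ [17, 38, 63, 116]
  ZebIV AGCG/2: at [0, 19, 24, 28, 33, 58, 69, 88, 105, 111, 139] ⇒ [2, 21, 26, 30, 35, 60, 71, 90, 107, 113, 141]
  QalVI TGCA/1: at [41, 54, 76, 102, 122, 127, 157] ⇒ [42, 55, 77, 103, 123, 128, 158]
  EstI GAAGTTGC/4: at [4, 97, 144, 152] ⇒ [8, 101, 148, 156]

All cut coordinates (distinct, sorted): [2, 8, 17, 21, 26, 30, 35, 38, 42, 55, 60, 63, 71, 77, 90, 101, 103, 107, 113, 116, 123, 128, 141, 148, 156, 158]

Fragment lengths:
  2→8: 6 bp
  8→17: 9 bp
  17→21: 4 bp
  21→26: 5 bp
  26→30: 4 bp
  30→35: 5 bp
  35→38: 3 bp
  38→42: 4 bp
  42→55: 13 bp
  55→60: 5 bp
  60→63: 3 bp
  63→71: 8 bp
  71→77: 6 bp
  77→90: 13 bp
  90→101: 11 bp
  101→103: 2 bp
  103→107: 4 bp
  107→113: 6 bp
  113→116: 3 bp
  116→123: 7 bp
  123→128: 5 bp
  128→141: 13 bp
  141→148: 7 bp
  148→156: 8 bp
  156→158: 2 bp
  158→2 (wrap): 165-158+2 = 9 bp

[2,2,3,3,3,4,4,4,4,5,5,5,5,6,6,6,7,7,8,8,9,9,11,13,13,13]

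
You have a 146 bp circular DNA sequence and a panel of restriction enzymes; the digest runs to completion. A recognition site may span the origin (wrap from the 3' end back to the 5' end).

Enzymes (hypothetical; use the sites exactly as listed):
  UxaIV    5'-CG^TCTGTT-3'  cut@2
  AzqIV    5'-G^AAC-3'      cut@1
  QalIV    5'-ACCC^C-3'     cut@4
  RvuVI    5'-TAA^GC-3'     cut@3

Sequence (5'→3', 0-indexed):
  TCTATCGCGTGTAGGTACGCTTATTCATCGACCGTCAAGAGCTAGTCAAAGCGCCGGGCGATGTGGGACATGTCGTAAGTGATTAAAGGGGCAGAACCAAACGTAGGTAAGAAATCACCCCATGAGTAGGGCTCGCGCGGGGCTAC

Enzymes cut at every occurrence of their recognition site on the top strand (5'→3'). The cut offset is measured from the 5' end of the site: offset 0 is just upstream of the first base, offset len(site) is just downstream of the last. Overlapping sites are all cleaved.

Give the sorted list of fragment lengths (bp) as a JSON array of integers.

Site scan:
  UxaIV (CGTCTGTT, off=2): no sites
  AzqIV (GAAC, off=1): starts [93] → cuts [94]
  QalIV (ACCCC, off=4): starts [116] → cuts [120]
  RvuVI (TAAGC, off=3): no sites

All cut coordinates (distinct, sorted): [94, 120]

Fragments:
  94→120: 26 bp
  120→94 (wrap): 146-120+94 = 120 bp

[26,120]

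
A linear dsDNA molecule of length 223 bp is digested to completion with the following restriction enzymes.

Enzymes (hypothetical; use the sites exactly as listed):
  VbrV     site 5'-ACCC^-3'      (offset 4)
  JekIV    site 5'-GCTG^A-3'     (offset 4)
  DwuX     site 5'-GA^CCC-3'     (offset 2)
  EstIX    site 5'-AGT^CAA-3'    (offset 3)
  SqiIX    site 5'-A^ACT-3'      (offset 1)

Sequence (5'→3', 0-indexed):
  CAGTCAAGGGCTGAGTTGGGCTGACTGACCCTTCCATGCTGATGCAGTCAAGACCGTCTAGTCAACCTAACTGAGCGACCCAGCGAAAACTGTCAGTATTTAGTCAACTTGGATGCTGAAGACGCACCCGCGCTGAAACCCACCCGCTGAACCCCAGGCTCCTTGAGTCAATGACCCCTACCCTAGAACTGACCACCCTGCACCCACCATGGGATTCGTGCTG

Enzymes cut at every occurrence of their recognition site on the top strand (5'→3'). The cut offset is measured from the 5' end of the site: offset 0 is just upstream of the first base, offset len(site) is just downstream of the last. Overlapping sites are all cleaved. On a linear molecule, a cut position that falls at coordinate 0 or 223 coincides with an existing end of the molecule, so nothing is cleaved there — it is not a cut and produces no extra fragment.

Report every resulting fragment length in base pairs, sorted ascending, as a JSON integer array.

[2,3,3,3,4,4,4,4,5,5,6,6,6,6,7,7,7,7,9,9,10,10,11,11,12,14,14,16,18]

Site scan:
  VbrV ACCC/4: at [27, 77, 125, 137, 141, 150, 173, 179, 194, 201] ⇒ [31, 81, 129, 141, 145, 154, 177, 183, 198, 205]
  JekIV GCTGA/4: at [9, 19, 37, 114, 131, 145] ⇒ [13, 23, 41, 118, 135, 149]
  DwuX GACCC/2: at [26, 76, 172] ⇒ [28, 78, 174]
  EstIX AGTCAA/3: at [1, 45, 59, 101, 165] ⇒ [4, 48, 62, 104, 168]
  SqiIX AACT/1: at [68, 87, 105, 186] ⇒ [69, 88, 106, 187]

Pooled cuts: [4, 13, 23, 28, 31, 41, 48, 62, 69, 78, 81, 88, 104, 106, 118, 129, 135, 141, 145, 149, 154, 168, 174, 177, 183, 187, 198, 205]

Fragment lengths:
  [0,4): 4 bp
  [4,13): 9 bp
  [13,23): 10 bp
  [23,28): 5 bp
  [28,31): 3 bp
  [31,41): 10 bp
  [41,48): 7 bp
  [48,62): 14 bp
  [62,69): 7 bp
  [69,78): 9 bp
  [78,81): 3 bp
  [81,88): 7 bp
  [88,104): 16 bp
  [104,106): 2 bp
  [106,118): 12 bp
  [118,129): 11 bp
  [129,135): 6 bp
  [135,141): 6 bp
  [141,145): 4 bp
  [145,149): 4 bp
  [149,154): 5 bp
  [154,168): 14 bp
  [168,174): 6 bp
  [174,177): 3 bp
  [177,183): 6 bp
  [183,187): 4 bp
  [187,198): 11 bp
  [198,205): 7 bp
  [205,223): 18 bp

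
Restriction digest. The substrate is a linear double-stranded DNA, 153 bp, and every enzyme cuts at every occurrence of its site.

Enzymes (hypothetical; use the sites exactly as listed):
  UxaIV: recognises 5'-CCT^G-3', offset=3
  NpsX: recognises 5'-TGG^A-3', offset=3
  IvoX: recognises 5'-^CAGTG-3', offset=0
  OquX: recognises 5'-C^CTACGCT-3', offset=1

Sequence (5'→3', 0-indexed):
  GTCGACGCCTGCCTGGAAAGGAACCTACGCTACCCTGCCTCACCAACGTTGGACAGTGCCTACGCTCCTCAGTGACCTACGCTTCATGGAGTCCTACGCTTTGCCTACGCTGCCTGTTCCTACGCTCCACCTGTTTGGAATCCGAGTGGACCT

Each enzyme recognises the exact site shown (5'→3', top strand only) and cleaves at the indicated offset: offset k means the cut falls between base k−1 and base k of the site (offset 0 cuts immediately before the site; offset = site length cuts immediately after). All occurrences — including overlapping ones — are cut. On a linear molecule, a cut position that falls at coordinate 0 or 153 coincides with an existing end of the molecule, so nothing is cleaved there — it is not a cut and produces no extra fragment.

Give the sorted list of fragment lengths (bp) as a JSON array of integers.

[1,2,4,4,4,4,6,6,7,8,10,10,11,11,11,12,13,13,16]

Per-enzyme occurrences:
  UxaIV (CCTG, off=3): starts [7, 11, 33, 112, 129] → cuts [10, 14, 36, 115, 132]
  NpsX (TGGA, off=3): starts [13, 49, 86, 135, 146] → cuts [16, 52, 89, 138, 149]
  IvoX (CAGTG, off=0): starts [53, 69] → cuts [53, 69]
  OquX (CCTACGCT, off=1): starts [23, 58, 75, 92, 103, 118] → cuts [24, 59, 76, 93, 104, 119]

Pooled cuts: [10, 14, 16, 24, 36, 52, 53, 59, 69, 76, 89, 93, 104, 115, 119, 132, 138, 149]

Fragment lengths:
  [0,10): 10 bp
  [10,14): 4 bp
  [14,16): 2 bp
  [16,24): 8 bp
  [24,36): 12 bp
  [36,52): 16 bp
  [52,53): 1 bp
  [53,59): 6 bp
  [59,69): 10 bp
  [69,76): 7 bp
  [76,89): 13 bp
  [89,93): 4 bp
  [93,104): 11 bp
  [104,115): 11 bp
  [115,119): 4 bp
  [119,132): 13 bp
  [132,138): 6 bp
  [138,149): 11 bp
  [149,153): 4 bp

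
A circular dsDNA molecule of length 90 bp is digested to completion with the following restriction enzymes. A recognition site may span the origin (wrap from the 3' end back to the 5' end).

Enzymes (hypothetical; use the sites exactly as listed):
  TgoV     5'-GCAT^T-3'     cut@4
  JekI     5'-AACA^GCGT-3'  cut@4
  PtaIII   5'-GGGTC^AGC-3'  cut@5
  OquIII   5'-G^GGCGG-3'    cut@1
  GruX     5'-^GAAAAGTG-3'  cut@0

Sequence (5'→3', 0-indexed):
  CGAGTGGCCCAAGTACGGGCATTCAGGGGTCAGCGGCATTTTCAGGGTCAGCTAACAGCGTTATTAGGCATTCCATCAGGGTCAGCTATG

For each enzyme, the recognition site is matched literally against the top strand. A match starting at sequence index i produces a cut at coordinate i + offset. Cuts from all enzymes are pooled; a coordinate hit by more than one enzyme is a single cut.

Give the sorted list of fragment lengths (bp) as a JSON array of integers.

[8,8,9,10,12,14,29]

Per-enzyme occurrences:
  TgoV GCATT/4: at [18, 35, 67] ⇒ [22, 39, 71]
  JekI AACAGCGT/4: at [53] ⇒ [57]
  PtaIII GGGTCAGC/5: at [26, 44, 78] ⇒ [31, 49, 83]
  OquIII (GGGCGG, off=1): no sites
  GruX (GAAAAGTG, off=0): no sites

All cut coordinates (distinct, sorted): [22, 31, 39, 49, 57, 71, 83]

Fragments:
  22→31: 9 bp
  31→39: 8 bp
  39→49: 10 bp
  49→57: 8 bp
  57→71: 14 bp
  71→83: 12 bp
  83→22 (wrap): 90-83+22 = 29 bp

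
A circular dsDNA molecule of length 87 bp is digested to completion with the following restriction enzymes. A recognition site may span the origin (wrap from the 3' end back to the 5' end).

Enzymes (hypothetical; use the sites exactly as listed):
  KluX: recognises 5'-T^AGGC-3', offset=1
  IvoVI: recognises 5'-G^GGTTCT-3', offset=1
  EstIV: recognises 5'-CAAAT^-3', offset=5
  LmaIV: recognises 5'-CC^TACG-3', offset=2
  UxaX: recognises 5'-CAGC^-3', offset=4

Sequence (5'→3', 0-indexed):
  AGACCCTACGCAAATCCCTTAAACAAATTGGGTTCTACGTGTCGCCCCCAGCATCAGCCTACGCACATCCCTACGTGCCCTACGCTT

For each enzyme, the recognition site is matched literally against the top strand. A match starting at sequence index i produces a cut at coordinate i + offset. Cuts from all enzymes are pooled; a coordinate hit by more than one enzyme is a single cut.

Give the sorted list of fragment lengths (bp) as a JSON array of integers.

Site scan:
  KluX (TAGGC, off=1): no sites
  IvoVI (GGGTTCT, off=1): starts [29] → cuts [30]
  EstIV (CAAAT, off=5): starts [10, 23] → cuts [15, 28]
  LmaIV (CCTACG, off=2): starts [4, 57, 69, 78] → cuts [6, 59, 71, 80]
  UxaX (CAGC, off=4): starts [48, 54] → cuts [52, 58]

All cut coordinates (distinct, sorted): [6, 15, 28, 30, 52, 58, 59, 71, 80]

Fragment lengths:
  6→15: 9 bp
  15→28: 13 bp
  28→30: 2 bp
  30→52: 22 bp
  52→58: 6 bp
  58→59: 1 bp
  59→71: 12 bp
  71→80: 9 bp
  80→6 (wrap): 87-80+6 = 13 bp

[1,2,6,9,9,12,13,13,22]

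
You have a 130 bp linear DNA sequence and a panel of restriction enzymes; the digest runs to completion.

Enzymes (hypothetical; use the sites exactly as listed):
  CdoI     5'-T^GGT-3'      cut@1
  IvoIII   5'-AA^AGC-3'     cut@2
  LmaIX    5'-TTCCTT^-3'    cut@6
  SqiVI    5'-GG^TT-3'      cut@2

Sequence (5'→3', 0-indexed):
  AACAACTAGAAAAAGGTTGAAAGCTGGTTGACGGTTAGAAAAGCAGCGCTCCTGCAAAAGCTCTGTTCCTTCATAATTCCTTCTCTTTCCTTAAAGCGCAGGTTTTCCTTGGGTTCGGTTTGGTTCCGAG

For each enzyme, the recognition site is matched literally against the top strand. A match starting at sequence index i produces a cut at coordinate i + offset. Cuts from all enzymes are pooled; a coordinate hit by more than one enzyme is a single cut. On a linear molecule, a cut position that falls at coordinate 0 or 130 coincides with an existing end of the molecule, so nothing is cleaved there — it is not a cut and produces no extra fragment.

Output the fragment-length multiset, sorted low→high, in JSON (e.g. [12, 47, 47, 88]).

Per-enzyme occurrences:
  CdoI (TGGT, off=1): starts [24, 120] → cuts [25, 121]
  IvoIII (AAAGC, off=2): starts [19, 39, 56, 92] → cuts [21, 41, 58, 94]
  LmaIX (TTCCTT, off=6): starts [65, 76, 86, 104] → cuts [71, 82, 92, 110]
  SqiVI (GGTT, off=2): starts [14, 25, 32, 100, 111, 116, 121] → cuts [16, 27, 34, 102, 113, 118, 123]

Pooled cuts: [16, 21, 25, 27, 34, 41, 58, 71, 82, 92, 94, 102, 110, 113, 118, 121, 123]

Fragments:
  [0,16): 16 bp
  [16,21): 5 bp
  [21,25): 4 bp
  [25,27): 2 bp
  [27,34): 7 bp
  [34,41): 7 bp
  [41,58): 17 bp
  [58,71): 13 bp
  [71,82): 11 bp
  [82,92): 10 bp
  [92,94): 2 bp
  [94,102): 8 bp
  [102,110): 8 bp
  [110,113): 3 bp
  [113,118): 5 bp
  [118,121): 3 bp
  [121,123): 2 bp
  [123,130): 7 bp

[2,2,2,3,3,4,5,5,7,7,7,8,8,10,11,13,16,17]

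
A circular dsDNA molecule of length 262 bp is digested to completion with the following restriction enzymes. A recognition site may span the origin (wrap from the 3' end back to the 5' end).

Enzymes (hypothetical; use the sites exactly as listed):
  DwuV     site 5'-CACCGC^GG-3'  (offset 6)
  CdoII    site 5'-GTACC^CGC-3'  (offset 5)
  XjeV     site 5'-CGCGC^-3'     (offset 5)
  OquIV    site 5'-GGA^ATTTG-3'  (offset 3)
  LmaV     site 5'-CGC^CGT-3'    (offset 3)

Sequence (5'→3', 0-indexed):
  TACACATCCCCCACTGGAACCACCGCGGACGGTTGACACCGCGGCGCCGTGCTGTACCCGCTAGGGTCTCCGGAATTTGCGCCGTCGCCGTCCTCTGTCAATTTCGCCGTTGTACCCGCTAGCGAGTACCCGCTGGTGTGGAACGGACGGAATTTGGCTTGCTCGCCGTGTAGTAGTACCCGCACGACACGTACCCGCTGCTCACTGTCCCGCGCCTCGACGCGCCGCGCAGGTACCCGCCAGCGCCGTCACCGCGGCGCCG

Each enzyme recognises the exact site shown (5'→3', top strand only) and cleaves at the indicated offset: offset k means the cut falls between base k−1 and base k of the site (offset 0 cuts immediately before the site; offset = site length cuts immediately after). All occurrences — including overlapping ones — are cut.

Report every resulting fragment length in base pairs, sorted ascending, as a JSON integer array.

Scan for sites:
  DwuV CACCGCGG/6: at [20, 36, 249] ⇒ [26, 42, 255]
  CdoII GTACCCGC/5: at [53, 111, 125, 175, 190, 232] ⇒ [58, 116, 130, 180, 195, 237]
  XjeV CGCGC/5: at [210, 220, 225] ⇒ [215, 225, 230]
  OquIV GGAATTTG/3: at [71, 148] ⇒ [74, 151]
  LmaV CGCCGT/3: at [44, 79, 85, 104, 163, 243, 257] ⇒ [47, 82, 88, 107, 166, 246, 260]

Pooled cuts: [26, 42, 47, 58, 74, 82, 88, 107, 116, 130, 151, 166, 180, 195, 215, 225, 230, 237, 246, 255, 260]

Fragments:
  26→42: 16 bp
  42→47: 5 bp
  47→58: 11 bp
  58→74: 16 bp
  74→82: 8 bp
  82→88: 6 bp
  88→107: 19 bp
  107→116: 9 bp
  116→130: 14 bp
  130→151: 21 bp
  151→166: 15 bp
  166→180: 14 bp
  180→195: 15 bp
  195→215: 20 bp
  215→225: 10 bp
  225→230: 5 bp
  230→237: 7 bp
  237→246: 9 bp
  246→255: 9 bp
  255→260: 5 bp
  260→26 (wrap): 262-260+26 = 28 bp

[5,5,5,6,7,8,9,9,9,10,11,14,14,15,15,16,16,19,20,21,28]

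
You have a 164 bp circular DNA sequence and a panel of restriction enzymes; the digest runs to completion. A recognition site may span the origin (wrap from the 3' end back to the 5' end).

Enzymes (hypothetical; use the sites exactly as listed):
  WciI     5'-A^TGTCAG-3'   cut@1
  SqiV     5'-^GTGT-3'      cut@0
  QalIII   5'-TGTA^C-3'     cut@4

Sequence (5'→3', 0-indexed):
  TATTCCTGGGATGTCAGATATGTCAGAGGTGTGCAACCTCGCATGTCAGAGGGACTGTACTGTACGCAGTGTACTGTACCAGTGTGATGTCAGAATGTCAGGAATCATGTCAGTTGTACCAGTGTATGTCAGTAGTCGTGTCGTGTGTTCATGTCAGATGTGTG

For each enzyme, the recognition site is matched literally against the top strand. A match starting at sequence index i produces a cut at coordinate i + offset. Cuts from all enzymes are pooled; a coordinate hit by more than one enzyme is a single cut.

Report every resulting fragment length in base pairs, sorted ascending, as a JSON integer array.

Site scan:
  WciI ATGTCAG/1: at [10, 19, 42, 86, 94, 106, 125, 150] ⇒ [11, 20, 43, 87, 95, 107, 126, 151]
  SqiV GTGT/0: at [28, 68, 81, 121, 137, 142, 144, 159, 161] ⇒ [28, 68, 81, 121, 137, 142, 144, 159, 161]
  QalIII TGTAC/4: at [55, 60, 69, 74, 114] ⇒ [59, 64, 73, 78, 118]

All cut coordinates (distinct, sorted): [11, 20, 28, 43, 59, 64, 68, 73, 78, 81, 87, 95, 107, 118, 121, 126, 137, 142, 144, 151, 159, 161]

Fragment lengths:
  11→20: 9 bp
  20→28: 8 bp
  28→43: 15 bp
  43→59: 16 bp
  59→64: 5 bp
  64→68: 4 bp
  68→73: 5 bp
  73→78: 5 bp
  78→81: 3 bp
  81→87: 6 bp
  87→95: 8 bp
  95→107: 12 bp
  107→118: 11 bp
  118→121: 3 bp
  121→126: 5 bp
  126→137: 11 bp
  137→142: 5 bp
  142→144: 2 bp
  144→151: 7 bp
  151→159: 8 bp
  159→161: 2 bp
  161→11 (wrap): 164-161+11 = 14 bp

[2,2,3,3,4,5,5,5,5,5,6,7,8,8,8,9,11,11,12,14,15,16]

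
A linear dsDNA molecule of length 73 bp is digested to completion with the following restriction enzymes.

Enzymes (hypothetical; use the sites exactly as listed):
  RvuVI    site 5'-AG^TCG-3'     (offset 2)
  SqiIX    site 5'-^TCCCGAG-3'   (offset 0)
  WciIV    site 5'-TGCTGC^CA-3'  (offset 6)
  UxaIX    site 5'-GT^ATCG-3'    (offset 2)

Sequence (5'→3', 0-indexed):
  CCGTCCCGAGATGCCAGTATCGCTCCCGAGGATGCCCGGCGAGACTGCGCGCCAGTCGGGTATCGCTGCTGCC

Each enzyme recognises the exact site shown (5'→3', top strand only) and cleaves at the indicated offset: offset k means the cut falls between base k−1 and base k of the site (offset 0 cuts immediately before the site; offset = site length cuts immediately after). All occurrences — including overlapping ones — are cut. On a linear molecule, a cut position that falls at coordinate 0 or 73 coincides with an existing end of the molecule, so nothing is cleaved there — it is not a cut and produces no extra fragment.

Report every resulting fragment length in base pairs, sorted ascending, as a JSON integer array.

[3,5,6,12,15,32]

Scan for sites:
  RvuVI (AGTCG, off=2): starts [53] → cuts [55]
  SqiIX (TCCCGAG, off=0): starts [3, 23] → cuts [3, 23]
  WciIV (TGCTGCCA, off=6): no sites
  UxaIX (GTATCG, off=2): starts [16, 59] → cuts [18, 61]

Pooled cuts: [3, 18, 23, 55, 61]

Fragments:
  [0,3): 3 bp
  [3,18): 15 bp
  [18,23): 5 bp
  [23,55): 32 bp
  [55,61): 6 bp
  [61,73): 12 bp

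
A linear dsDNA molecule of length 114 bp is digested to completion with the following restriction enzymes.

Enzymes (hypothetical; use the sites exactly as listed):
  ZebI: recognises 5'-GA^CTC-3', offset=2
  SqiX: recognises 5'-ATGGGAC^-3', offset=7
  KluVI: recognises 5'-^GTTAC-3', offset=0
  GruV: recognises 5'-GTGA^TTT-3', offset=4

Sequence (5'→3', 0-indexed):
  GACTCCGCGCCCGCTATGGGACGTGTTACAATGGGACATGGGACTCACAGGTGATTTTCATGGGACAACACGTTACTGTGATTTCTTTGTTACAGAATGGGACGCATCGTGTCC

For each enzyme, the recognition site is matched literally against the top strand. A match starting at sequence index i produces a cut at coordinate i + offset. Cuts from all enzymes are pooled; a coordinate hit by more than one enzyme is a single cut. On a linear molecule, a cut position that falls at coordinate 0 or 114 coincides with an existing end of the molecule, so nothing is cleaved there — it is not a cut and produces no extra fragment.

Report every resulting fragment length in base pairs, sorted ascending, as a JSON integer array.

[1,2,2,5,6,7,10,10,11,12,13,15,20]

Per-enzyme occurrences:
  ZebI GACTC/2: at [0, 41] ⇒ [2, 43]
  SqiX ATGGGAC/7: at [15, 30, 37, 59, 96] ⇒ [22, 37, 44, 66, 103]
  KluVI GTTAC/0: at [24, 71, 88] ⇒ [24, 71, 88]
  GruV GTGATTT/4: at [50, 77] ⇒ [54, 81]

Pooled cuts: [2, 22, 24, 37, 43, 44, 54, 66, 71, 81, 88, 103]

Fragments:
  [0,2): 2 bp
  [2,22): 20 bp
  [22,24): 2 bp
  [24,37): 13 bp
  [37,43): 6 bp
  [43,44): 1 bp
  [44,54): 10 bp
  [54,66): 12 bp
  [66,71): 5 bp
  [71,81): 10 bp
  [81,88): 7 bp
  [88,103): 15 bp
  [103,114): 11 bp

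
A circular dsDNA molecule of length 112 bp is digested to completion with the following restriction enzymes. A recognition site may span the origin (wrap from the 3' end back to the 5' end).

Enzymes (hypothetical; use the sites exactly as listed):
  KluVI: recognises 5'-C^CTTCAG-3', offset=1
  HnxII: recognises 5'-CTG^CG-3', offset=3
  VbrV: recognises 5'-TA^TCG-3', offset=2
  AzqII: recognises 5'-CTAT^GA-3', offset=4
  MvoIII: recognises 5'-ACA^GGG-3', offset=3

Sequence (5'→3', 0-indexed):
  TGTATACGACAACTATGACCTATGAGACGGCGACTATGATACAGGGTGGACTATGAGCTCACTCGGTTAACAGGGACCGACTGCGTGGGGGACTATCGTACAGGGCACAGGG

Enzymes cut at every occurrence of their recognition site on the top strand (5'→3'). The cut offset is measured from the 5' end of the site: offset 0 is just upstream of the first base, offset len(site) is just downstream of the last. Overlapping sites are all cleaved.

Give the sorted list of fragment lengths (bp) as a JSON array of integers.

Scan for sites:
  KluVI (CCTTCAG, off=1): no sites
  HnxII CTGCG/3: at [80] ⇒ [83]
  VbrV TATCG/2: at [93] ⇒ [95]
  AzqII CTATGA/4: at [12, 19, 33, 50] ⇒ [16, 23, 37, 54]
  MvoIII ACAGGG/3: at [40, 69, 99, 106] ⇒ [43, 72, 102, 109]

All cut coordinates (distinct, sorted): [16, 23, 37, 43, 54, 72, 83, 95, 102, 109]

Fragment lengths:
  16→23: 7 bp
  23→37: 14 bp
  37→43: 6 bp
  43→54: 11 bp
  54→72: 18 bp
  72→83: 11 bp
  83→95: 12 bp
  95→102: 7 bp
  102→109: 7 bp
  109→16 (wrap): 112-109+16 = 19 bp

[6,7,7,7,11,11,12,14,18,19]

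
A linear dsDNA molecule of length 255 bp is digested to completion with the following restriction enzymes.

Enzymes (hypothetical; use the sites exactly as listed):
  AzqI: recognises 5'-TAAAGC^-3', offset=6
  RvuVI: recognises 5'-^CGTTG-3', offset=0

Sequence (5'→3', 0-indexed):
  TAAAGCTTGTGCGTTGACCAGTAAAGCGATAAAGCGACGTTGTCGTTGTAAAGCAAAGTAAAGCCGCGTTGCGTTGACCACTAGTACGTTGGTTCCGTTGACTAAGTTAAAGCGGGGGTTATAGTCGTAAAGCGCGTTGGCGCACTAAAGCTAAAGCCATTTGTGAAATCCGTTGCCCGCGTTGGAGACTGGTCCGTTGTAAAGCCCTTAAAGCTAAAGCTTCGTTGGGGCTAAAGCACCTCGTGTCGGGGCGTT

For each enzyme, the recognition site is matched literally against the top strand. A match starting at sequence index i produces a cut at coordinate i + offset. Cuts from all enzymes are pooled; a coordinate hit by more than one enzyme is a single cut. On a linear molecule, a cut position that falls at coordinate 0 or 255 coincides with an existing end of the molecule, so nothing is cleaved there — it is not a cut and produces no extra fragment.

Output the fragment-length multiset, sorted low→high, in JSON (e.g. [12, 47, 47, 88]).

[1,2,2,2,5,5,6,6,6,6,8,9,9,9,10,11,11,13,15,15,15,16,17,18,18,20]

Site scan:
  AzqI TAAAGC/6: at [0, 21, 29, 48, 58, 107, 127, 145, 151, 199, 208, 214, 231] ⇒ [6, 27, 35, 54, 64, 113, 133, 151, 157, 205, 214, 220, 237]
  RvuVI CGTTG/0: at [11, 37, 43, 66, 71, 86, 95, 134, 170, 179, 194, 222] ⇒ [11, 37, 43, 66, 71, 86, 95, 134, 170, 179, 194, 222]

Pooled cuts: [6, 11, 27, 35, 37, 43, 54, 64, 66, 71, 86, 95, 113, 133, 134, 151, 157, 170, 179, 194, 205, 214, 220, 222, 237]

Fragment lengths:
  [0,6): 6 bp
  [6,11): 5 bp
  [11,27): 16 bp
  [27,35): 8 bp
  [35,37): 2 bp
  [37,43): 6 bp
  [43,54): 11 bp
  [54,64): 10 bp
  [64,66): 2 bp
  [66,71): 5 bp
  [71,86): 15 bp
  [86,95): 9 bp
  [95,113): 18 bp
  [113,133): 20 bp
  [133,134): 1 bp
  [134,151): 17 bp
  [151,157): 6 bp
  [157,170): 13 bp
  [170,179): 9 bp
  [179,194): 15 bp
  [194,205): 11 bp
  [205,214): 9 bp
  [214,220): 6 bp
  [220,222): 2 bp
  [222,237): 15 bp
  [237,255): 18 bp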